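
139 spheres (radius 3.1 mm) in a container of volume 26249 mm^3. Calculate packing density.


V_sphere = 4/3*pi*3.1^3 = 124.7882 mm^3
Total V = 139*124.7882 = 17345.5598 mm^3
PD = 17345.5598 / 26249 = 0.661

0.661


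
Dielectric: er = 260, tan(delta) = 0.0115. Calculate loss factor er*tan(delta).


Loss = 260 * 0.0115 = 2.99

2.99


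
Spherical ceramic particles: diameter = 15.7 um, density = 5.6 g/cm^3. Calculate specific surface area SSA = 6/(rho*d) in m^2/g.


SSA = 6 / (5.6 * 15.7) = 0.068 m^2/g

0.068


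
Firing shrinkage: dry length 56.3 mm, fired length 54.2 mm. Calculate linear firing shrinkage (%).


FS = (56.3 - 54.2) / 56.3 * 100 = 3.73%

3.73


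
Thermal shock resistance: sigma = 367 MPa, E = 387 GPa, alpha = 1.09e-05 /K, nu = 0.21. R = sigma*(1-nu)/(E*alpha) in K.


R = 367*(1-0.21)/(387*1000*1.09e-05) = 69 K

69


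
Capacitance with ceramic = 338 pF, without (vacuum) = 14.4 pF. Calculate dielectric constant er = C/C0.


er = 338 / 14.4 = 23.47

23.47


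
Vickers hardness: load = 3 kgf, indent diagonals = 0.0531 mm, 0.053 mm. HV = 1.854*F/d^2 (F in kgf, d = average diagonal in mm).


d_avg = (0.0531+0.053)/2 = 0.05305 mm
HV = 1.854*3/0.05305^2 = 1976

1976


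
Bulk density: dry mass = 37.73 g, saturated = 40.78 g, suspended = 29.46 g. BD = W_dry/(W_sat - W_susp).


BD = 37.73 / (40.78 - 29.46) = 37.73 / 11.32 = 3.333 g/cm^3

3.333


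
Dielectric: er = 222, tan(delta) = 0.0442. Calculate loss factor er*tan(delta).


Loss = 222 * 0.0442 = 9.812

9.812


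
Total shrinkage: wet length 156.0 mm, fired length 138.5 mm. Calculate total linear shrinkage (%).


TS = (156.0 - 138.5) / 156.0 * 100 = 11.22%

11.22


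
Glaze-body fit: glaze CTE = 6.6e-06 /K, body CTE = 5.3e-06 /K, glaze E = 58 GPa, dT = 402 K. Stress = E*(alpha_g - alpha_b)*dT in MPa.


Stress = 58*1000*(6.6e-06 - 5.3e-06)*402 = 30.3 MPa

30.3


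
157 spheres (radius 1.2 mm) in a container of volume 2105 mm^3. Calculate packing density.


V_sphere = 4/3*pi*1.2^3 = 7.2382 mm^3
Total V = 157*7.2382 = 1136.3974 mm^3
PD = 1136.3974 / 2105 = 0.54

0.54


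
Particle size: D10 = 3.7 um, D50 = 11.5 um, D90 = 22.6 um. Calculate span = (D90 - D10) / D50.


Span = (22.6 - 3.7) / 11.5 = 18.9 / 11.5 = 1.643

1.643


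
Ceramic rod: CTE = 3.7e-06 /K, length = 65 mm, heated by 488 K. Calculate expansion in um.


dL = 3.7e-06 * 65 * 488 * 1000 = 117.364 um

117.364


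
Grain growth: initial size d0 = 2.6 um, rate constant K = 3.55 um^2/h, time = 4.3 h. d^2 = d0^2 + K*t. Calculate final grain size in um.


d^2 = 2.6^2 + 3.55*4.3 = 22.025
d = sqrt(22.025) = 4.69 um

4.69


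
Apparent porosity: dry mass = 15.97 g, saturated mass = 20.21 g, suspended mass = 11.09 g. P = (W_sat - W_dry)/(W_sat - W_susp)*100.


P = (20.21 - 15.97) / (20.21 - 11.09) * 100 = 4.24 / 9.12 * 100 = 46.5%

46.5


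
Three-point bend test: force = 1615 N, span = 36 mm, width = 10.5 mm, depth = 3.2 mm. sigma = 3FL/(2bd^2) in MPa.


sigma = 3*1615*36/(2*10.5*3.2^2) = 811.1 MPa

811.1


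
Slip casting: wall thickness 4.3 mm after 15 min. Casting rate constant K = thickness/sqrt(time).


K = 4.3 / sqrt(15) = 4.3 / 3.873 = 1.11 mm/min^0.5

1.11


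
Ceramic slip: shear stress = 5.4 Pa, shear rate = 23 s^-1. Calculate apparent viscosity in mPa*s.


eta = tau/gamma * 1000 = 5.4/23 * 1000 = 234.8 mPa*s

234.8


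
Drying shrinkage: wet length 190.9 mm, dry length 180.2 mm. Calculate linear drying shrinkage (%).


DS = (190.9 - 180.2) / 190.9 * 100 = 5.61%

5.61


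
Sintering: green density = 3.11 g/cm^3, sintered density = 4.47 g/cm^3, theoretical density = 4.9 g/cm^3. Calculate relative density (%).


Relative = 4.47 / 4.9 * 100 = 91.2%

91.2


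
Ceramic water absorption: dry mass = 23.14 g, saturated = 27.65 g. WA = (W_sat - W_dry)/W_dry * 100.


WA = (27.65 - 23.14) / 23.14 * 100 = 19.49%

19.49


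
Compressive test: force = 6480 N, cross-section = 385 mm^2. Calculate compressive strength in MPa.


CS = 6480 / 385 = 16.8 MPa

16.8


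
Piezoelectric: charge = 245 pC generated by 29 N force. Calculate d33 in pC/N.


d33 = 245 / 29 = 8.4 pC/N

8.4


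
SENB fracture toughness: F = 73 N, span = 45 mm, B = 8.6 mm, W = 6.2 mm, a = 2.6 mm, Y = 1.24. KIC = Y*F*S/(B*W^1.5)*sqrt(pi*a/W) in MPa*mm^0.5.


KIC = 1.24*73*45/(8.6*6.2^1.5)*sqrt(pi*2.6/6.2) = 35.22

35.22


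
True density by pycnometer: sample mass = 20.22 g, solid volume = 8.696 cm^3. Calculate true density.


TD = 20.22 / 8.696 = 2.325 g/cm^3

2.325


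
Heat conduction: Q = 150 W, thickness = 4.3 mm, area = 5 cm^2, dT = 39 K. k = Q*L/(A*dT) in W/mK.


k = 150*4.3/1000/(5/10000*39) = 33.08 W/mK

33.08


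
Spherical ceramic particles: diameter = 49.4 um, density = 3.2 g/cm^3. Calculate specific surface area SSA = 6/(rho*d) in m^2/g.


SSA = 6 / (3.2 * 49.4) = 0.038 m^2/g

0.038


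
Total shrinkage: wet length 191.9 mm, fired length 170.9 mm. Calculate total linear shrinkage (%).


TS = (191.9 - 170.9) / 191.9 * 100 = 10.94%

10.94


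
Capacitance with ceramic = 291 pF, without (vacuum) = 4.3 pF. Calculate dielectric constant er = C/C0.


er = 291 / 4.3 = 67.67

67.67


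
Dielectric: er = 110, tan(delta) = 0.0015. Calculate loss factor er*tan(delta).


Loss = 110 * 0.0015 = 0.165

0.165


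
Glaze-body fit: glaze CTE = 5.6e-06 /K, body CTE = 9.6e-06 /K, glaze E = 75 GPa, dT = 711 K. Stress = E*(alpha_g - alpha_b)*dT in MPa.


Stress = 75*1000*(5.6e-06 - 9.6e-06)*711 = -213.3 MPa

-213.3


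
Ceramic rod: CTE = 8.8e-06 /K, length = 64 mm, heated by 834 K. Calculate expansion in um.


dL = 8.8e-06 * 64 * 834 * 1000 = 469.709 um

469.709


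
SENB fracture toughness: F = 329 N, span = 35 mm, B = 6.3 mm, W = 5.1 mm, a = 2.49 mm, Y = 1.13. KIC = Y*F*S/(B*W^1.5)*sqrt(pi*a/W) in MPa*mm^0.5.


KIC = 1.13*329*35/(6.3*5.1^1.5)*sqrt(pi*2.49/5.1) = 222.09

222.09


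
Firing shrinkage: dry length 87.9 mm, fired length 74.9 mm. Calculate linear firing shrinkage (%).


FS = (87.9 - 74.9) / 87.9 * 100 = 14.79%

14.79


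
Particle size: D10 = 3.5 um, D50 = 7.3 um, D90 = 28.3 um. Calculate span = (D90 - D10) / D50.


Span = (28.3 - 3.5) / 7.3 = 24.8 / 7.3 = 3.397

3.397


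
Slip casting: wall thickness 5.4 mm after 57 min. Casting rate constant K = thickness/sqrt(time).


K = 5.4 / sqrt(57) = 5.4 / 7.5498 = 0.715 mm/min^0.5

0.715


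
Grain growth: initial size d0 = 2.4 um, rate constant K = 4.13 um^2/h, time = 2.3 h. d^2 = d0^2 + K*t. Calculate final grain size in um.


d^2 = 2.4^2 + 4.13*2.3 = 15.259
d = sqrt(15.259) = 3.91 um

3.91


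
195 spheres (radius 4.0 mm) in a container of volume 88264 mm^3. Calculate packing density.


V_sphere = 4/3*pi*4.0^3 = 268.0826 mm^3
Total V = 195*268.0826 = 52276.107 mm^3
PD = 52276.107 / 88264 = 0.592

0.592


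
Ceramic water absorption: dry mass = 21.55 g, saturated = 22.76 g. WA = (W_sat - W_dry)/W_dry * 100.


WA = (22.76 - 21.55) / 21.55 * 100 = 5.61%

5.61


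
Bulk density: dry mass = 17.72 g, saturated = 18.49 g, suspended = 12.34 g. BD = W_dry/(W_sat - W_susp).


BD = 17.72 / (18.49 - 12.34) = 17.72 / 6.15 = 2.881 g/cm^3

2.881


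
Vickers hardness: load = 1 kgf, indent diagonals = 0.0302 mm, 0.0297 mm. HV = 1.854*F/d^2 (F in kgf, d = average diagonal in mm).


d_avg = (0.0302+0.0297)/2 = 0.02995 mm
HV = 1.854*1/0.02995^2 = 2067

2067


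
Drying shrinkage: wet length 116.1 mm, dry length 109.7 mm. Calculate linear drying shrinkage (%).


DS = (116.1 - 109.7) / 116.1 * 100 = 5.51%

5.51


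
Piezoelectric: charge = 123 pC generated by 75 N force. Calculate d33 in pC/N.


d33 = 123 / 75 = 1.6 pC/N

1.6


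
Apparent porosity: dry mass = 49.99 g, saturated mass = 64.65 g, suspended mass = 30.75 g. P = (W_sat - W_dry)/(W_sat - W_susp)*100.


P = (64.65 - 49.99) / (64.65 - 30.75) * 100 = 14.66 / 33.9 * 100 = 43.2%

43.2


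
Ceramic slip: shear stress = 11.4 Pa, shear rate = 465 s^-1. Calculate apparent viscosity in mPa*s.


eta = tau/gamma * 1000 = 11.4/465 * 1000 = 24.5 mPa*s

24.5


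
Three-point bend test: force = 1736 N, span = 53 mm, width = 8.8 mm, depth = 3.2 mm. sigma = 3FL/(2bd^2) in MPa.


sigma = 3*1736*53/(2*8.8*3.2^2) = 1531.6 MPa

1531.6


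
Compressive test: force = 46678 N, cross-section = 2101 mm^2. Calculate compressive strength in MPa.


CS = 46678 / 2101 = 22.2 MPa

22.2


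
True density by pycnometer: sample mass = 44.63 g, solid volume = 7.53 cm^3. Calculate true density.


TD = 44.63 / 7.53 = 5.927 g/cm^3

5.927


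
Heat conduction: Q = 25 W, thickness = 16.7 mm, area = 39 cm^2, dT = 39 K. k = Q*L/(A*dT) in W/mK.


k = 25*16.7/1000/(39/10000*39) = 2.74 W/mK

2.74


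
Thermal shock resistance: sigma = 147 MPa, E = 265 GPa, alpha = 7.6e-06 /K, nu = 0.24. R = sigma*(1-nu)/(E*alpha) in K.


R = 147*(1-0.24)/(265*1000*7.6e-06) = 55 K

55


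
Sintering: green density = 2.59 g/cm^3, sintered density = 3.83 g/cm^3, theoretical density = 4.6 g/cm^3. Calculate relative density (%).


Relative = 3.83 / 4.6 * 100 = 83.3%

83.3


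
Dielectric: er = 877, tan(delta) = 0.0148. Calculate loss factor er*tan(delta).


Loss = 877 * 0.0148 = 12.98

12.98


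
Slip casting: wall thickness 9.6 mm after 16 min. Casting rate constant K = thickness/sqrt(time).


K = 9.6 / sqrt(16) = 9.6 / 4.0 = 2.4 mm/min^0.5

2.4


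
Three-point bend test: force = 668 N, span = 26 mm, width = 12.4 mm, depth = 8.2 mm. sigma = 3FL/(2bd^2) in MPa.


sigma = 3*668*26/(2*12.4*8.2^2) = 31.2 MPa

31.2


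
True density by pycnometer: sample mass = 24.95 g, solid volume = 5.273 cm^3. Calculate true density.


TD = 24.95 / 5.273 = 4.732 g/cm^3

4.732


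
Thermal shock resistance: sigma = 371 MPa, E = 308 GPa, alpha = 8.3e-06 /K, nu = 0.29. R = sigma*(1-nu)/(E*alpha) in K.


R = 371*(1-0.29)/(308*1000*8.3e-06) = 103 K

103


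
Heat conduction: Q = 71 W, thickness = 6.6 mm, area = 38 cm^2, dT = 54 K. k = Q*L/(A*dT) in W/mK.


k = 71*6.6/1000/(38/10000*54) = 2.28 W/mK

2.28


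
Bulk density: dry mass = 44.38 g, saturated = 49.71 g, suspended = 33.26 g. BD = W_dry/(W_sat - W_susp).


BD = 44.38 / (49.71 - 33.26) = 44.38 / 16.45 = 2.698 g/cm^3

2.698


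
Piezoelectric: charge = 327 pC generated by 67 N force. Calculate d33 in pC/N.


d33 = 327 / 67 = 4.9 pC/N

4.9


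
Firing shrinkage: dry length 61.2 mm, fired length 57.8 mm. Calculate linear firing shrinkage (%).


FS = (61.2 - 57.8) / 61.2 * 100 = 5.56%

5.56


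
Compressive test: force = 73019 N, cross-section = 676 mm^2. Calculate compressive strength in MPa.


CS = 73019 / 676 = 108.0 MPa

108.0


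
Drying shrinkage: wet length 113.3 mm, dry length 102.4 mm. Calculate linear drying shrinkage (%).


DS = (113.3 - 102.4) / 113.3 * 100 = 9.62%

9.62


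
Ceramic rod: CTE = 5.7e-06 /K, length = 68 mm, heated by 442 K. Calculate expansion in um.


dL = 5.7e-06 * 68 * 442 * 1000 = 171.319 um

171.319


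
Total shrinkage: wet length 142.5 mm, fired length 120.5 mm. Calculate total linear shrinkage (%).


TS = (142.5 - 120.5) / 142.5 * 100 = 15.44%

15.44


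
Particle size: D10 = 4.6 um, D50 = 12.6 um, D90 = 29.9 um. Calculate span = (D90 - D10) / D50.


Span = (29.9 - 4.6) / 12.6 = 25.3 / 12.6 = 2.008

2.008


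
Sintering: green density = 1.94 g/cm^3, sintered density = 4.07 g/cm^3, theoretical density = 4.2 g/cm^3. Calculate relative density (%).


Relative = 4.07 / 4.2 * 100 = 96.9%

96.9


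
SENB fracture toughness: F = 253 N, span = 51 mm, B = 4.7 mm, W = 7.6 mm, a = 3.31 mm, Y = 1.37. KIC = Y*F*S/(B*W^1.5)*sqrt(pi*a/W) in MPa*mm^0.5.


KIC = 1.37*253*51/(4.7*7.6^1.5)*sqrt(pi*3.31/7.6) = 209.98

209.98


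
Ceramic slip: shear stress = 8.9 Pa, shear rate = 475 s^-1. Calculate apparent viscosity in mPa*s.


eta = tau/gamma * 1000 = 8.9/475 * 1000 = 18.7 mPa*s

18.7


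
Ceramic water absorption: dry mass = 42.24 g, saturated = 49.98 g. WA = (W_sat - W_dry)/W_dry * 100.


WA = (49.98 - 42.24) / 42.24 * 100 = 18.32%

18.32


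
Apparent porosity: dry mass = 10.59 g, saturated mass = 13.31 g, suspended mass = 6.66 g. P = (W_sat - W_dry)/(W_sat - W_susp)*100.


P = (13.31 - 10.59) / (13.31 - 6.66) * 100 = 2.72 / 6.65 * 100 = 40.9%

40.9


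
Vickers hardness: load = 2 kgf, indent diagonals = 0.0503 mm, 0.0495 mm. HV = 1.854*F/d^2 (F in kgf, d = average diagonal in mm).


d_avg = (0.0503+0.0495)/2 = 0.0499 mm
HV = 1.854*2/0.0499^2 = 1489

1489


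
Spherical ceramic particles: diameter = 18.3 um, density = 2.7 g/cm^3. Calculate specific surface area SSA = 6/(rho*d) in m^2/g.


SSA = 6 / (2.7 * 18.3) = 0.121 m^2/g

0.121


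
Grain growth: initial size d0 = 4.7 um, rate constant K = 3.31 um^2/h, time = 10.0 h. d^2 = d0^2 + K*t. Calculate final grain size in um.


d^2 = 4.7^2 + 3.31*10.0 = 55.19
d = sqrt(55.19) = 7.43 um

7.43


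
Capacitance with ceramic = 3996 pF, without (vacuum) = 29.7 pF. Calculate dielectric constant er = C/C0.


er = 3996 / 29.7 = 134.55

134.55


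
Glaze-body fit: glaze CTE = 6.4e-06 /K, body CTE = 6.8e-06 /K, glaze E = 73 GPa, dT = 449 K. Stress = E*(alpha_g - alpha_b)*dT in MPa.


Stress = 73*1000*(6.4e-06 - 6.8e-06)*449 = -13.1 MPa

-13.1


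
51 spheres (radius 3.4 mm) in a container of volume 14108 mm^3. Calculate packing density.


V_sphere = 4/3*pi*3.4^3 = 164.6362 mm^3
Total V = 51*164.6362 = 8396.4462 mm^3
PD = 8396.4462 / 14108 = 0.595

0.595


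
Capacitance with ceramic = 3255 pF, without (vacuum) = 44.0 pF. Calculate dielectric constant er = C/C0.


er = 3255 / 44.0 = 73.98

73.98


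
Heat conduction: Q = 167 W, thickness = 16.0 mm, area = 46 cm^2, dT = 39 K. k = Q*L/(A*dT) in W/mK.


k = 167*16.0/1000/(46/10000*39) = 14.89 W/mK

14.89


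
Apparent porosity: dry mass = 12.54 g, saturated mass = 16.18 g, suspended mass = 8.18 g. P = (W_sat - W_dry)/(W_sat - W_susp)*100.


P = (16.18 - 12.54) / (16.18 - 8.18) * 100 = 3.64 / 8.0 * 100 = 45.5%

45.5


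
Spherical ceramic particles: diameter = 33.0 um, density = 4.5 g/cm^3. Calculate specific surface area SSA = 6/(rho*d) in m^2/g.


SSA = 6 / (4.5 * 33.0) = 0.04 m^2/g

0.04


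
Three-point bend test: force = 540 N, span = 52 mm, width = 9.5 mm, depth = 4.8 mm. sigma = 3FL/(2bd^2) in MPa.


sigma = 3*540*52/(2*9.5*4.8^2) = 192.4 MPa

192.4


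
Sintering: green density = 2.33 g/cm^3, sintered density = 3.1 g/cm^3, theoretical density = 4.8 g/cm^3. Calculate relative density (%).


Relative = 3.1 / 4.8 * 100 = 64.6%

64.6


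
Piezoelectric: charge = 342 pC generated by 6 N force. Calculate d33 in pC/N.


d33 = 342 / 6 = 57.0 pC/N

57.0


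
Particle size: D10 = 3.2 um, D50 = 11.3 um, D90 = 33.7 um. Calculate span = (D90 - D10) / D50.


Span = (33.7 - 3.2) / 11.3 = 30.5 / 11.3 = 2.699

2.699


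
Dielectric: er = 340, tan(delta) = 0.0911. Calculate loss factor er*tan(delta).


Loss = 340 * 0.0911 = 30.974

30.974


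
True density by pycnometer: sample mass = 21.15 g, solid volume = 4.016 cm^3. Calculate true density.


TD = 21.15 / 4.016 = 5.266 g/cm^3

5.266


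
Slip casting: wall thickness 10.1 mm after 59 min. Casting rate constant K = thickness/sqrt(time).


K = 10.1 / sqrt(59) = 10.1 / 7.6811 = 1.315 mm/min^0.5

1.315


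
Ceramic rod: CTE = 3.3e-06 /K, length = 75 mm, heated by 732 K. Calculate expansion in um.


dL = 3.3e-06 * 75 * 732 * 1000 = 181.17 um

181.17


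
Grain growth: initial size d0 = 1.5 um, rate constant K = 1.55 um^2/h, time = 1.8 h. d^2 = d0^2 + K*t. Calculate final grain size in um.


d^2 = 1.5^2 + 1.55*1.8 = 5.04
d = sqrt(5.04) = 2.24 um

2.24


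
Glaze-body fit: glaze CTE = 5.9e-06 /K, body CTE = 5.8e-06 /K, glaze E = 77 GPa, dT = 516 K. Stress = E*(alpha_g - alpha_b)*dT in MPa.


Stress = 77*1000*(5.9e-06 - 5.8e-06)*516 = 4.0 MPa

4.0


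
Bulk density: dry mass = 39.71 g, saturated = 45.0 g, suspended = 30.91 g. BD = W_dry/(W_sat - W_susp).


BD = 39.71 / (45.0 - 30.91) = 39.71 / 14.09 = 2.818 g/cm^3

2.818


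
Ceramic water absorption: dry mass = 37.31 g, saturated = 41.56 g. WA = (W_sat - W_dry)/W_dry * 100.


WA = (41.56 - 37.31) / 37.31 * 100 = 11.39%

11.39


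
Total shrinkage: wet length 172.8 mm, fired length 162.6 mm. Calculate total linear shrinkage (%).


TS = (172.8 - 162.6) / 172.8 * 100 = 5.9%

5.9


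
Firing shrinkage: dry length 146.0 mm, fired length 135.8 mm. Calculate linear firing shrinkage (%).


FS = (146.0 - 135.8) / 146.0 * 100 = 6.99%

6.99


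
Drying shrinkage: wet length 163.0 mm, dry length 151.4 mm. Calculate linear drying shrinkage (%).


DS = (163.0 - 151.4) / 163.0 * 100 = 7.12%

7.12


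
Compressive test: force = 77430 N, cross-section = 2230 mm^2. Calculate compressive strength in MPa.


CS = 77430 / 2230 = 34.7 MPa

34.7


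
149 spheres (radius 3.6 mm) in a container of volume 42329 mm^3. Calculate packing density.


V_sphere = 4/3*pi*3.6^3 = 195.4322 mm^3
Total V = 149*195.4322 = 29119.3978 mm^3
PD = 29119.3978 / 42329 = 0.688

0.688


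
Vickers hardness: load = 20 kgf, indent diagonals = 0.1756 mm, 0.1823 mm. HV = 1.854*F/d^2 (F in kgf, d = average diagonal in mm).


d_avg = (0.1756+0.1823)/2 = 0.17895 mm
HV = 1.854*20/0.17895^2 = 1158

1158


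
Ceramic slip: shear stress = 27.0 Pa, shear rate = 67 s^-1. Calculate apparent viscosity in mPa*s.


eta = tau/gamma * 1000 = 27.0/67 * 1000 = 403.0 mPa*s

403.0


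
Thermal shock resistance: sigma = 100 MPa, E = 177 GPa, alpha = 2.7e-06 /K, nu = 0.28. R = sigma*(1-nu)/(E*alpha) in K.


R = 100*(1-0.28)/(177*1000*2.7e-06) = 151 K

151


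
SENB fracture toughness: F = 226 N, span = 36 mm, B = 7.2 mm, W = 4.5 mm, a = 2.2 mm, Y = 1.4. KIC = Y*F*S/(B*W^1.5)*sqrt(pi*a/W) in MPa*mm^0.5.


KIC = 1.4*226*36/(7.2*4.5^1.5)*sqrt(pi*2.2/4.5) = 205.38

205.38


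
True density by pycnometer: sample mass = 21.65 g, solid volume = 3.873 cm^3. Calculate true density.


TD = 21.65 / 3.873 = 5.59 g/cm^3

5.59


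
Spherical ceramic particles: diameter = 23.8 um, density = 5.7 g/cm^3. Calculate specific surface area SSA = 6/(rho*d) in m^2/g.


SSA = 6 / (5.7 * 23.8) = 0.044 m^2/g

0.044


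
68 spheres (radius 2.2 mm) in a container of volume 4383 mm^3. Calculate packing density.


V_sphere = 4/3*pi*2.2^3 = 44.6022 mm^3
Total V = 68*44.6022 = 3032.9496 mm^3
PD = 3032.9496 / 4383 = 0.692

0.692


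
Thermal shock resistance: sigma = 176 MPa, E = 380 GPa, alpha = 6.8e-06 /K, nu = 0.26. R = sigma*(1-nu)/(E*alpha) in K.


R = 176*(1-0.26)/(380*1000*6.8e-06) = 50 K

50


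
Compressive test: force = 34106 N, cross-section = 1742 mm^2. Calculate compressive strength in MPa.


CS = 34106 / 1742 = 19.6 MPa

19.6


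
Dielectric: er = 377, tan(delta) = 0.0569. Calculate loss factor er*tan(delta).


Loss = 377 * 0.0569 = 21.451

21.451


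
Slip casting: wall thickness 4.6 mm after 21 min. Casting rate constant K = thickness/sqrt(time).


K = 4.6 / sqrt(21) = 4.6 / 4.5826 = 1.004 mm/min^0.5

1.004


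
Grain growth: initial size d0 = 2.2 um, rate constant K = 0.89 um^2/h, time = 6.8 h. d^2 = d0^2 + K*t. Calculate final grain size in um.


d^2 = 2.2^2 + 0.89*6.8 = 10.892
d = sqrt(10.892) = 3.3 um

3.3


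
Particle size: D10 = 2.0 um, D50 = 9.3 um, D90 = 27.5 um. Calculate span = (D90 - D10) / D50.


Span = (27.5 - 2.0) / 9.3 = 25.5 / 9.3 = 2.742

2.742


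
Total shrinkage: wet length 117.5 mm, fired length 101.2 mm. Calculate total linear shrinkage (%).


TS = (117.5 - 101.2) / 117.5 * 100 = 13.87%

13.87


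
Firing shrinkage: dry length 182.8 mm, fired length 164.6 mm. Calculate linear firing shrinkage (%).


FS = (182.8 - 164.6) / 182.8 * 100 = 9.96%

9.96


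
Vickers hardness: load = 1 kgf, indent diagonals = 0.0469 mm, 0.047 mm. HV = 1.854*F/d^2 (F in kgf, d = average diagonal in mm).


d_avg = (0.0469+0.047)/2 = 0.04695 mm
HV = 1.854*1/0.04695^2 = 841

841


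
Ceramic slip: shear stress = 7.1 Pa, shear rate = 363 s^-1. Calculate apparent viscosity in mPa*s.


eta = tau/gamma * 1000 = 7.1/363 * 1000 = 19.6 mPa*s

19.6


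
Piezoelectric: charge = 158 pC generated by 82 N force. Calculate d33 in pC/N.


d33 = 158 / 82 = 1.9 pC/N

1.9


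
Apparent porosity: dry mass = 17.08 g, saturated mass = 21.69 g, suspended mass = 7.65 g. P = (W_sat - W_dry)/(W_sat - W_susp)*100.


P = (21.69 - 17.08) / (21.69 - 7.65) * 100 = 4.61 / 14.04 * 100 = 32.8%

32.8


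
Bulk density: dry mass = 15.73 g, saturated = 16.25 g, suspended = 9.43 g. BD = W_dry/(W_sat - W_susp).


BD = 15.73 / (16.25 - 9.43) = 15.73 / 6.82 = 2.306 g/cm^3

2.306


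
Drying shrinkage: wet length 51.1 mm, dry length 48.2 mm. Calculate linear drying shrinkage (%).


DS = (51.1 - 48.2) / 51.1 * 100 = 5.68%

5.68


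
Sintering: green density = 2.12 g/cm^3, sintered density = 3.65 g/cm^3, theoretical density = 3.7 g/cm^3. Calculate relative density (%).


Relative = 3.65 / 3.7 * 100 = 98.6%

98.6


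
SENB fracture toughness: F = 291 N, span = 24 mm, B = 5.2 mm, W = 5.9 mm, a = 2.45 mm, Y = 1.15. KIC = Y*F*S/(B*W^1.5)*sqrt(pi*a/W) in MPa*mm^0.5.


KIC = 1.15*291*24/(5.2*5.9^1.5)*sqrt(pi*2.45/5.9) = 123.1

123.1


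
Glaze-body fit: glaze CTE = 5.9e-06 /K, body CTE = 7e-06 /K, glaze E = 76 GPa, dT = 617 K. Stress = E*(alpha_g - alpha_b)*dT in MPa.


Stress = 76*1000*(5.9e-06 - 7e-06)*617 = -51.6 MPa

-51.6


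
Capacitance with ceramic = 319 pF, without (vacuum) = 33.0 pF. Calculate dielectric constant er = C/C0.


er = 319 / 33.0 = 9.67

9.67


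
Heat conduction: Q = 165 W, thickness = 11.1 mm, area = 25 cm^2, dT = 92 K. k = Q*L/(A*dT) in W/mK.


k = 165*11.1/1000/(25/10000*92) = 7.96 W/mK

7.96


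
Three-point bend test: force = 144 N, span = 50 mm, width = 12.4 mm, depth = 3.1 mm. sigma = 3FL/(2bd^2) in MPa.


sigma = 3*144*50/(2*12.4*3.1^2) = 90.6 MPa

90.6


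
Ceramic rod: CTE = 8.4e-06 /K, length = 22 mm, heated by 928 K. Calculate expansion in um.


dL = 8.4e-06 * 22 * 928 * 1000 = 171.494 um

171.494


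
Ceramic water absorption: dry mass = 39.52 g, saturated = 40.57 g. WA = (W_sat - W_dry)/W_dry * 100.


WA = (40.57 - 39.52) / 39.52 * 100 = 2.66%

2.66


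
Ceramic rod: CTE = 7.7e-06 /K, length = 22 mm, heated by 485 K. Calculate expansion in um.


dL = 7.7e-06 * 22 * 485 * 1000 = 82.159 um

82.159


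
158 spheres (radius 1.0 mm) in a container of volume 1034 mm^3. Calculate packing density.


V_sphere = 4/3*pi*1.0^3 = 4.1888 mm^3
Total V = 158*4.1888 = 661.8304 mm^3
PD = 661.8304 / 1034 = 0.64

0.64


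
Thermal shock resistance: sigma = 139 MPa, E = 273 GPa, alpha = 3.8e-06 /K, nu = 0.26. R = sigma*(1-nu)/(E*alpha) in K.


R = 139*(1-0.26)/(273*1000*3.8e-06) = 99 K

99


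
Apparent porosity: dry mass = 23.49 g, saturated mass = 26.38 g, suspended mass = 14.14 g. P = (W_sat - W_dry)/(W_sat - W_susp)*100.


P = (26.38 - 23.49) / (26.38 - 14.14) * 100 = 2.89 / 12.24 * 100 = 23.6%

23.6


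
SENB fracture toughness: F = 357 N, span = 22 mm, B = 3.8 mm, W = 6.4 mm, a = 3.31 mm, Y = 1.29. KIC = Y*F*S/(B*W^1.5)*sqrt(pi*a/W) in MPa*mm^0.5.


KIC = 1.29*357*22/(3.8*6.4^1.5)*sqrt(pi*3.31/6.4) = 209.91

209.91


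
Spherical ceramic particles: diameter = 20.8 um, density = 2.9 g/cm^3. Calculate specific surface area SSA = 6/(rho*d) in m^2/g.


SSA = 6 / (2.9 * 20.8) = 0.099 m^2/g

0.099


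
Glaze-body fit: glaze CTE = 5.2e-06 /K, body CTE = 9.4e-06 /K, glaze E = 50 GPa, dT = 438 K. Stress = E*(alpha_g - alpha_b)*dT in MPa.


Stress = 50*1000*(5.2e-06 - 9.4e-06)*438 = -92.0 MPa

-92.0


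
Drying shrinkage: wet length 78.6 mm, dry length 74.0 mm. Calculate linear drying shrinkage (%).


DS = (78.6 - 74.0) / 78.6 * 100 = 5.85%

5.85


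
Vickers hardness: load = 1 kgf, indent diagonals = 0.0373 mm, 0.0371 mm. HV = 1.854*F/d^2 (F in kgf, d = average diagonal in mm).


d_avg = (0.0373+0.0371)/2 = 0.0372 mm
HV = 1.854*1/0.0372^2 = 1340

1340


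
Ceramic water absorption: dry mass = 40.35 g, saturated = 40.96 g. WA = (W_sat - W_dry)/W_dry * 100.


WA = (40.96 - 40.35) / 40.35 * 100 = 1.51%

1.51


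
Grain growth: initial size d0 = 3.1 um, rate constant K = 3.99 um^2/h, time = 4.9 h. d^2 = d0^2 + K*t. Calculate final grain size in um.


d^2 = 3.1^2 + 3.99*4.9 = 29.161
d = sqrt(29.161) = 5.4 um

5.4


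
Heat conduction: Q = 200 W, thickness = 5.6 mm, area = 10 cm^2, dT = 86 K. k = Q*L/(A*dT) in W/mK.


k = 200*5.6/1000/(10/10000*86) = 13.02 W/mK

13.02


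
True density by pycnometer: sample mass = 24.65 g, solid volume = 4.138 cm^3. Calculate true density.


TD = 24.65 / 4.138 = 5.957 g/cm^3

5.957


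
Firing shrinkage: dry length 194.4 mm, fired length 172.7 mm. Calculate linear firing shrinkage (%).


FS = (194.4 - 172.7) / 194.4 * 100 = 11.16%

11.16


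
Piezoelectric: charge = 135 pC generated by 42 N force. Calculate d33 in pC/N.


d33 = 135 / 42 = 3.2 pC/N

3.2


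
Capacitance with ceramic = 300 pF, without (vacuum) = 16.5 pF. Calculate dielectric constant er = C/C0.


er = 300 / 16.5 = 18.18

18.18


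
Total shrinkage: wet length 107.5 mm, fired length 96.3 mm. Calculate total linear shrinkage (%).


TS = (107.5 - 96.3) / 107.5 * 100 = 10.42%

10.42


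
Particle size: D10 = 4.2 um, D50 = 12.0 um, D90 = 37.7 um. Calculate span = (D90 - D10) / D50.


Span = (37.7 - 4.2) / 12.0 = 33.5 / 12.0 = 2.792

2.792


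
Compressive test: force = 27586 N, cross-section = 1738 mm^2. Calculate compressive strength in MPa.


CS = 27586 / 1738 = 15.9 MPa

15.9


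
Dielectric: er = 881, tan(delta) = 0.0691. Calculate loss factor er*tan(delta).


Loss = 881 * 0.0691 = 60.877

60.877


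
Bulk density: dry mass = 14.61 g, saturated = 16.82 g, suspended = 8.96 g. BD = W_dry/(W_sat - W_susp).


BD = 14.61 / (16.82 - 8.96) = 14.61 / 7.86 = 1.859 g/cm^3

1.859


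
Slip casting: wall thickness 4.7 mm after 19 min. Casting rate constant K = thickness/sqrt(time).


K = 4.7 / sqrt(19) = 4.7 / 4.3589 = 1.078 mm/min^0.5

1.078


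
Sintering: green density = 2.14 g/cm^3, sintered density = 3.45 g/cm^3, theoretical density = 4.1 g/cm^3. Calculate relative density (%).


Relative = 3.45 / 4.1 * 100 = 84.1%

84.1


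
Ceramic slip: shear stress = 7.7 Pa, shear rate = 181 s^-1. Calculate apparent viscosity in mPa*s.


eta = tau/gamma * 1000 = 7.7/181 * 1000 = 42.5 mPa*s

42.5


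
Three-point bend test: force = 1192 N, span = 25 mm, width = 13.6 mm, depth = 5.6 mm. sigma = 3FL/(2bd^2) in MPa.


sigma = 3*1192*25/(2*13.6*5.6^2) = 104.8 MPa

104.8


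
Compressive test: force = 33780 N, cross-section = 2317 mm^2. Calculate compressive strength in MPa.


CS = 33780 / 2317 = 14.6 MPa

14.6


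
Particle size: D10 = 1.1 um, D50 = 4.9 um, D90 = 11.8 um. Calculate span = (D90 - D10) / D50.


Span = (11.8 - 1.1) / 4.9 = 10.7 / 4.9 = 2.184

2.184


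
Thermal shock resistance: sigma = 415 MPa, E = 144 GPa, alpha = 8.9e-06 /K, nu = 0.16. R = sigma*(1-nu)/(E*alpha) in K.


R = 415*(1-0.16)/(144*1000*8.9e-06) = 272 K

272


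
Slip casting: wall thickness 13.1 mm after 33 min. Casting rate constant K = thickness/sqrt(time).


K = 13.1 / sqrt(33) = 13.1 / 5.7446 = 2.28 mm/min^0.5

2.28


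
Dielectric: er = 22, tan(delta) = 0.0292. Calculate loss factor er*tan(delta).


Loss = 22 * 0.0292 = 0.642

0.642


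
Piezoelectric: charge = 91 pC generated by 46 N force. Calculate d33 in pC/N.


d33 = 91 / 46 = 2.0 pC/N

2.0


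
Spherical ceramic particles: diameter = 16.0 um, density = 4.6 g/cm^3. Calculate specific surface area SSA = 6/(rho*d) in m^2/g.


SSA = 6 / (4.6 * 16.0) = 0.082 m^2/g

0.082


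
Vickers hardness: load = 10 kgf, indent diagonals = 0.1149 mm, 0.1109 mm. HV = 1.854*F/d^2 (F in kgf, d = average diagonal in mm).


d_avg = (0.1149+0.1109)/2 = 0.1129 mm
HV = 1.854*10/0.1129^2 = 1455

1455


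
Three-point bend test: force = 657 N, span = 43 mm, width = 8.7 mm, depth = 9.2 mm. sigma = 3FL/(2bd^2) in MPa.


sigma = 3*657*43/(2*8.7*9.2^2) = 57.5 MPa

57.5


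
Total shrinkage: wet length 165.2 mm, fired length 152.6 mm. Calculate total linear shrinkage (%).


TS = (165.2 - 152.6) / 165.2 * 100 = 7.63%

7.63


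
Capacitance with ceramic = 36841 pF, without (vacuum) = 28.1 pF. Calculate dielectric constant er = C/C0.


er = 36841 / 28.1 = 1311.07

1311.07


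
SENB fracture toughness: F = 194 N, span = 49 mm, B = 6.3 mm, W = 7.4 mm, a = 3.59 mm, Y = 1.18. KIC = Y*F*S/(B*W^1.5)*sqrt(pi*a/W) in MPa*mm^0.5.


KIC = 1.18*194*49/(6.3*7.4^1.5)*sqrt(pi*3.59/7.4) = 109.19

109.19


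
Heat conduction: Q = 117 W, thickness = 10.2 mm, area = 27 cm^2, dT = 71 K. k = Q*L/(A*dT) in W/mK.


k = 117*10.2/1000/(27/10000*71) = 6.23 W/mK

6.23


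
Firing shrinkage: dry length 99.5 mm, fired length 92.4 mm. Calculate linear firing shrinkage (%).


FS = (99.5 - 92.4) / 99.5 * 100 = 7.14%

7.14


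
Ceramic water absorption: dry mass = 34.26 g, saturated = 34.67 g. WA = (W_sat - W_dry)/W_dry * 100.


WA = (34.67 - 34.26) / 34.26 * 100 = 1.2%

1.2


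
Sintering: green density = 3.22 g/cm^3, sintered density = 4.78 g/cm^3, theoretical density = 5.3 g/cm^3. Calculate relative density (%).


Relative = 4.78 / 5.3 * 100 = 90.2%

90.2


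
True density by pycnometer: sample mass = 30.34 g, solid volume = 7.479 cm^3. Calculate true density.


TD = 30.34 / 7.479 = 4.057 g/cm^3

4.057


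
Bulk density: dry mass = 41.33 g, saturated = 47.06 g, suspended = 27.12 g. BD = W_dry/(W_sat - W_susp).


BD = 41.33 / (47.06 - 27.12) = 41.33 / 19.94 = 2.073 g/cm^3

2.073


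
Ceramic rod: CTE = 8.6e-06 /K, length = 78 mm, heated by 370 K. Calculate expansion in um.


dL = 8.6e-06 * 78 * 370 * 1000 = 248.196 um

248.196


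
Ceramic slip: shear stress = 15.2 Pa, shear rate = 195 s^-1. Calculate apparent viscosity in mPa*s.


eta = tau/gamma * 1000 = 15.2/195 * 1000 = 77.9 mPa*s

77.9


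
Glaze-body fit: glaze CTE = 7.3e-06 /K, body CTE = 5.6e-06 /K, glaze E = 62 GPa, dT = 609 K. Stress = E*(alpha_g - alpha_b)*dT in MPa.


Stress = 62*1000*(7.3e-06 - 5.6e-06)*609 = 64.2 MPa

64.2


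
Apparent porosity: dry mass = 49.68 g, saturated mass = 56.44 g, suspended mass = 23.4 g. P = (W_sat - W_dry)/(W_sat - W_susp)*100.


P = (56.44 - 49.68) / (56.44 - 23.4) * 100 = 6.76 / 33.04 * 100 = 20.5%

20.5


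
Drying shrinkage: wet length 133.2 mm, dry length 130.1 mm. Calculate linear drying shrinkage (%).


DS = (133.2 - 130.1) / 133.2 * 100 = 2.33%

2.33


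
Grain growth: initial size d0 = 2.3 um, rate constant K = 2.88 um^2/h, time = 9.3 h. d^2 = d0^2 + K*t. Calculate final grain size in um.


d^2 = 2.3^2 + 2.88*9.3 = 32.074
d = sqrt(32.074) = 5.66 um

5.66


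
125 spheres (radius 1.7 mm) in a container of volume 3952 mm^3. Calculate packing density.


V_sphere = 4/3*pi*1.7^3 = 20.5795 mm^3
Total V = 125*20.5795 = 2572.4375 mm^3
PD = 2572.4375 / 3952 = 0.651

0.651


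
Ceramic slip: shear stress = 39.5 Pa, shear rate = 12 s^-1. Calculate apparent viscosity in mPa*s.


eta = tau/gamma * 1000 = 39.5/12 * 1000 = 3291.7 mPa*s

3291.7


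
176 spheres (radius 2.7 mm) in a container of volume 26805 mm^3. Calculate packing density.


V_sphere = 4/3*pi*2.7^3 = 82.448 mm^3
Total V = 176*82.448 = 14510.848 mm^3
PD = 14510.848 / 26805 = 0.541

0.541


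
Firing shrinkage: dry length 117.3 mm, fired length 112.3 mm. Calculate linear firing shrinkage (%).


FS = (117.3 - 112.3) / 117.3 * 100 = 4.26%

4.26


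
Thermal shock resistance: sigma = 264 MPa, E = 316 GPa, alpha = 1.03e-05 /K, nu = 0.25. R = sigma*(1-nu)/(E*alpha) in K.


R = 264*(1-0.25)/(316*1000*1.03e-05) = 61 K

61


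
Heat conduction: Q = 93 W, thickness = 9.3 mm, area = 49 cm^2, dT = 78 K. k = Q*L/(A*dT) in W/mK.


k = 93*9.3/1000/(49/10000*78) = 2.26 W/mK

2.26


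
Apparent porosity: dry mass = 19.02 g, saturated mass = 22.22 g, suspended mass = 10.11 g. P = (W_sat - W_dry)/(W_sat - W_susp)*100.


P = (22.22 - 19.02) / (22.22 - 10.11) * 100 = 3.2 / 12.11 * 100 = 26.4%

26.4


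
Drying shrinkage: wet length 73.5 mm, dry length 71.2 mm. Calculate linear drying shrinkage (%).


DS = (73.5 - 71.2) / 73.5 * 100 = 3.13%

3.13


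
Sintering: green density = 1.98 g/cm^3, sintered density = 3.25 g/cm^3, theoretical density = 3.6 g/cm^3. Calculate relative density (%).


Relative = 3.25 / 3.6 * 100 = 90.3%

90.3


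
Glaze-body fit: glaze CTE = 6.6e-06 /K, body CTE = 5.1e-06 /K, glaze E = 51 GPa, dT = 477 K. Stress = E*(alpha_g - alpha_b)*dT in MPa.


Stress = 51*1000*(6.6e-06 - 5.1e-06)*477 = 36.5 MPa

36.5


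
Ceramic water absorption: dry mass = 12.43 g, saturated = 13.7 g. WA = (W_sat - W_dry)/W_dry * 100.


WA = (13.7 - 12.43) / 12.43 * 100 = 10.22%

10.22


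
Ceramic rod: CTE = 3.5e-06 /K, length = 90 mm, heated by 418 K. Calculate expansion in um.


dL = 3.5e-06 * 90 * 418 * 1000 = 131.67 um

131.67


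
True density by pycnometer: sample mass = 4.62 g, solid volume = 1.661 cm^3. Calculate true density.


TD = 4.62 / 1.661 = 2.781 g/cm^3

2.781


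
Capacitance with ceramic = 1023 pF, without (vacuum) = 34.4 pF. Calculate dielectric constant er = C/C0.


er = 1023 / 34.4 = 29.74

29.74


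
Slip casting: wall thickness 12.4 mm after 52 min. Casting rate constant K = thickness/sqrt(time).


K = 12.4 / sqrt(52) = 12.4 / 7.2111 = 1.72 mm/min^0.5

1.72


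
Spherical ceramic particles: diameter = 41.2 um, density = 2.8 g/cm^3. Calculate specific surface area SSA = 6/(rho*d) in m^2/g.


SSA = 6 / (2.8 * 41.2) = 0.052 m^2/g

0.052


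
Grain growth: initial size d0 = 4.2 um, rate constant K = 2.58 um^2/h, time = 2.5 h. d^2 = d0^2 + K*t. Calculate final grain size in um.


d^2 = 4.2^2 + 2.58*2.5 = 24.09
d = sqrt(24.09) = 4.91 um

4.91


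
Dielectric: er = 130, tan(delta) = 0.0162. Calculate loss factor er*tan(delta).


Loss = 130 * 0.0162 = 2.106

2.106


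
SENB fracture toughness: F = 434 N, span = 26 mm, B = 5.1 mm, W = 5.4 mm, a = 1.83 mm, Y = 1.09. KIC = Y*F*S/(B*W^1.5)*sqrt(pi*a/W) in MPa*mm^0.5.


KIC = 1.09*434*26/(5.1*5.4^1.5)*sqrt(pi*1.83/5.4) = 198.3

198.3


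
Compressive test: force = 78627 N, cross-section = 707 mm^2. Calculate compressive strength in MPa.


CS = 78627 / 707 = 111.2 MPa

111.2


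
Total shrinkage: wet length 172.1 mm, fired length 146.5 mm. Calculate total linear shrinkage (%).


TS = (172.1 - 146.5) / 172.1 * 100 = 14.88%

14.88


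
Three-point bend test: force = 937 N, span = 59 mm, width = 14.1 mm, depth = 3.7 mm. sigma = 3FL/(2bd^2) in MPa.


sigma = 3*937*59/(2*14.1*3.7^2) = 429.6 MPa

429.6


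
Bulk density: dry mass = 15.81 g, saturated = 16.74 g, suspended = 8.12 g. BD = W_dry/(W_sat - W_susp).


BD = 15.81 / (16.74 - 8.12) = 15.81 / 8.62 = 1.834 g/cm^3

1.834


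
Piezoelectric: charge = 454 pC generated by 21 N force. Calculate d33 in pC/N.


d33 = 454 / 21 = 21.6 pC/N

21.6


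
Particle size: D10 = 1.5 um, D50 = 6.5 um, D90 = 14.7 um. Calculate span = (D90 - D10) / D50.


Span = (14.7 - 1.5) / 6.5 = 13.2 / 6.5 = 2.031

2.031


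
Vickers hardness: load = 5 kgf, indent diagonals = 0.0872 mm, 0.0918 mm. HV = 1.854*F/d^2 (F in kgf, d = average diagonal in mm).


d_avg = (0.0872+0.0918)/2 = 0.0895 mm
HV = 1.854*5/0.0895^2 = 1157

1157


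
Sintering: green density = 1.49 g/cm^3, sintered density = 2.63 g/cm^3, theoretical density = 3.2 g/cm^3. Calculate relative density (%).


Relative = 2.63 / 3.2 * 100 = 82.2%

82.2


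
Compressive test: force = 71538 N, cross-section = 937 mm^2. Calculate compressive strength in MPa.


CS = 71538 / 937 = 76.3 MPa

76.3


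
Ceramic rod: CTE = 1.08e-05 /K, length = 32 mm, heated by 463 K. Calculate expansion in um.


dL = 1.08e-05 * 32 * 463 * 1000 = 160.013 um

160.013


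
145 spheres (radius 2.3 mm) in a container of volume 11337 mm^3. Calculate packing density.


V_sphere = 4/3*pi*2.3^3 = 50.965 mm^3
Total V = 145*50.965 = 7389.925 mm^3
PD = 7389.925 / 11337 = 0.652

0.652


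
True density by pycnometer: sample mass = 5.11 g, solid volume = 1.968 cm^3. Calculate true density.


TD = 5.11 / 1.968 = 2.597 g/cm^3

2.597


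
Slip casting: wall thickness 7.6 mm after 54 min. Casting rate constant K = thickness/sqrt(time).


K = 7.6 / sqrt(54) = 7.6 / 7.3485 = 1.034 mm/min^0.5

1.034


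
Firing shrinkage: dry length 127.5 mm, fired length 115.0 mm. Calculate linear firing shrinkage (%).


FS = (127.5 - 115.0) / 127.5 * 100 = 9.8%

9.8


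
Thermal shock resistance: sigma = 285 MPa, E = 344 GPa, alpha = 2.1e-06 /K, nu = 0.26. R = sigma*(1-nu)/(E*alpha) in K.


R = 285*(1-0.26)/(344*1000*2.1e-06) = 292 K

292


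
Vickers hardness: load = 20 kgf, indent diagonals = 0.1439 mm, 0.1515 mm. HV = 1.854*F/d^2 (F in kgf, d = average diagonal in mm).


d_avg = (0.1439+0.1515)/2 = 0.1477 mm
HV = 1.854*20/0.1477^2 = 1700

1700


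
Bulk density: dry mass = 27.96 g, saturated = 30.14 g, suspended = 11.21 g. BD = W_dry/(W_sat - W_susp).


BD = 27.96 / (30.14 - 11.21) = 27.96 / 18.93 = 1.477 g/cm^3

1.477


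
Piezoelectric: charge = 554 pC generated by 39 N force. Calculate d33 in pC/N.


d33 = 554 / 39 = 14.2 pC/N

14.2


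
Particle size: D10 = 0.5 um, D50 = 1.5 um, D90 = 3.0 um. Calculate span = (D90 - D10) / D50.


Span = (3.0 - 0.5) / 1.5 = 2.5 / 1.5 = 1.667

1.667


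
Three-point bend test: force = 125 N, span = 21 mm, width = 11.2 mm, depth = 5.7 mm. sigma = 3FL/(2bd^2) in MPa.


sigma = 3*125*21/(2*11.2*5.7^2) = 10.8 MPa

10.8


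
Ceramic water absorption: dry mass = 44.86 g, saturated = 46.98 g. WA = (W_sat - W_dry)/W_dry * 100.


WA = (46.98 - 44.86) / 44.86 * 100 = 4.73%

4.73


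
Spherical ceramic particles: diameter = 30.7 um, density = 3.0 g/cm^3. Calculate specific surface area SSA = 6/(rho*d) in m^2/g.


SSA = 6 / (3.0 * 30.7) = 0.065 m^2/g

0.065


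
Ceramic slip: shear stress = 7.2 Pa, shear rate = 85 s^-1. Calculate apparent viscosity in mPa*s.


eta = tau/gamma * 1000 = 7.2/85 * 1000 = 84.7 mPa*s

84.7


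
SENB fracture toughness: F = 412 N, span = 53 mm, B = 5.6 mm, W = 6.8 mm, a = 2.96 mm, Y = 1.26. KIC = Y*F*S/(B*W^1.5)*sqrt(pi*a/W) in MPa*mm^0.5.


KIC = 1.26*412*53/(5.6*6.8^1.5)*sqrt(pi*2.96/6.8) = 324.01

324.01


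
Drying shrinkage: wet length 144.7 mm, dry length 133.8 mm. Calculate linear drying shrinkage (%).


DS = (144.7 - 133.8) / 144.7 * 100 = 7.53%

7.53


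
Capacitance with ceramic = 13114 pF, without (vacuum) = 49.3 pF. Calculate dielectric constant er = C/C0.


er = 13114 / 49.3 = 266.0

266.0


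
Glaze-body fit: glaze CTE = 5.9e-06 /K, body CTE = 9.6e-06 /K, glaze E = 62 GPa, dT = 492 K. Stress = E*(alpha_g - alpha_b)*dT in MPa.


Stress = 62*1000*(5.9e-06 - 9.6e-06)*492 = -112.9 MPa

-112.9


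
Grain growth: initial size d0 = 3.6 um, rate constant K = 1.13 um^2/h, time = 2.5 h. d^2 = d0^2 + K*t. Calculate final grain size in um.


d^2 = 3.6^2 + 1.13*2.5 = 15.785
d = sqrt(15.785) = 3.97 um

3.97


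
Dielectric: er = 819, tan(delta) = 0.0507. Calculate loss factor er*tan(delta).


Loss = 819 * 0.0507 = 41.523

41.523
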